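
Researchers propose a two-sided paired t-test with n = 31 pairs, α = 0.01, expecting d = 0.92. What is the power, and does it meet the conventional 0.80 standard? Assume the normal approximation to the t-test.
Power ≈ 0.99; the study is adequately powered (power ≥ 0.80)

Power calculation (paired t-test, normal approximation):
z_β = d · √n - z_{α/2}
z_β = 0.92 · √31 - 2.576
z_β = 0.92 · 5.568 - 2.576
z_β = 2.547

Power = Φ(z_β) = Φ(2.547) ≈ 0.995

Effect size d = 0.92 is large by Cohen's convention (0.2/0.5/0.8).

Threshold: power ≥ 0.80 is conventionally adequate.
Power ≈ 0.99 → the study is adequately powered (power ≥ 0.80).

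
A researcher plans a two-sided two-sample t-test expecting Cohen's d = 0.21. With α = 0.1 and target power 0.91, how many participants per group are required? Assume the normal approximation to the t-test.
n = 405 per group

Sample size formula (two-sample t-test, normal approximation):
n = 2 · ((z_{α/2} + z_β) / d)²

z_{α/2} = 1.645 (for α = 0.1, two-sided)
z_β = 1.341 (for power = 0.91)
d = 0.21

n = 2 · ((1.645 + 1.341) / 0.21)²
n = 2 · (14.219)²
n ≈ 404.36
Round up to the next whole number: n = 405 per group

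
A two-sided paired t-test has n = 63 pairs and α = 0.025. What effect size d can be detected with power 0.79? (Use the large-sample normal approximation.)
d ≈ 0.38

Minimum detectable effect (paired t-test, normal approximation):
d = (z_{α/2} + z_β) / √n
d = (2.241 + 0.806) / √63
d = 3.048 / 7.937
d ≈ 0.38

By Cohen's convention (0.2 small / 0.5 medium / 0.8 large): small effect.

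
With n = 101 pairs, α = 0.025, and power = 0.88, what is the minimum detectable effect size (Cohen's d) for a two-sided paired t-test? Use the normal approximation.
d ≈ 0.34

Minimum detectable effect (paired t-test, normal approximation):
d = (z_{α/2} + z_β) / √n
d = (2.241 + 1.175) / √101
d = 3.416 / 10.050
d ≈ 0.34

By Cohen's convention (0.2 small / 0.5 medium / 0.8 large): small effect.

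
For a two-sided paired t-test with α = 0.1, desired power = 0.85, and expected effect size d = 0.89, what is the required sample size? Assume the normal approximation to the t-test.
n = 10 pairs

Sample size formula (paired t-test, normal approximation):
n = ((z_{α/2} + z_β) / d)²

z_{α/2} = 1.645 (for α = 0.1, two-sided)
z_β = 1.036 (for power = 0.85)
d = 0.89

n = ((1.645 + 1.036) / 0.89)²
n = (3.012)²
n ≈ 9.07
Round up to the next whole number: n = 10 pairs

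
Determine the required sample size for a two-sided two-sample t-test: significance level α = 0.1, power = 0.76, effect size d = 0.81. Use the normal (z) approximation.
n = 17 per group

Sample size formula (two-sample t-test, normal approximation):
n = 2 · ((z_{α/2} + z_β) / d)²

z_{α/2} = 1.645 (for α = 0.1, two-sided)
z_β = 0.706 (for power = 0.76)
d = 0.81

n = 2 · ((1.645 + 0.706) / 0.81)²
n = 2 · (2.902)²
n ≈ 16.84
Round up to the next whole number: n = 17 per group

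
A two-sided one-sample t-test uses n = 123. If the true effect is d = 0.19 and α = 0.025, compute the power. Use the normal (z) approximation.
Power ≈ 0.45

Power calculation (one-sample t-test, normal approximation):
z_β = d · √n - z_{α/2}
z_β = 0.19 · √123 - 2.241
z_β = 0.19 · 11.091 - 2.241
z_β = -0.134

Power = Φ(z_β) = Φ(-0.134) ≈ 0.447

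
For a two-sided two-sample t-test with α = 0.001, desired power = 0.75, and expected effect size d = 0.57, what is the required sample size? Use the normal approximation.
n = 97 per group

Sample size formula (two-sample t-test, normal approximation):
n = 2 · ((z_{α/2} + z_β) / d)²

z_{α/2} = 3.291 (for α = 0.001, two-sided)
z_β = 0.674 (for power = 0.75)
d = 0.57

n = 2 · ((3.291 + 0.674) / 0.57)²
n = 2 · (6.956)²
n ≈ 96.77
Round up to the next whole number: n = 97 per group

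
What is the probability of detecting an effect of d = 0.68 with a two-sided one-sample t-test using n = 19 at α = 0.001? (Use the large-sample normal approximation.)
Power ≈ 0.37

Power calculation (one-sample t-test, normal approximation):
z_β = d · √n - z_{α/2}
z_β = 0.68 · √19 - 3.291
z_β = 0.68 · 4.359 - 3.291
z_β = -0.326

Power = Φ(z_β) = Φ(-0.326) ≈ 0.372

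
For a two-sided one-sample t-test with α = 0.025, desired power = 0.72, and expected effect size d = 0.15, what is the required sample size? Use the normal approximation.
n = 355

Sample size formula (one-sample t-test, normal approximation):
n = ((z_{α/2} + z_β) / d)²

z_{α/2} = 2.241 (for α = 0.025, two-sided)
z_β = 0.583 (for power = 0.72)
d = 0.15

n = ((2.241 + 0.583) / 0.15)²
n = (18.827)²
n ≈ 354.46
Round up to the next whole number: n = 355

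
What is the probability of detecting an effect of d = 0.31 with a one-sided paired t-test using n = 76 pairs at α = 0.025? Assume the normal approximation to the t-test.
Power ≈ 0.77

Power calculation (paired t-test, normal approximation):
z_β = d · √n - z_α
z_β = 0.31 · √76 - 1.960
z_β = 0.31 · 8.718 - 1.960
z_β = 0.743

Power = Φ(z_β) = Φ(0.743) ≈ 0.771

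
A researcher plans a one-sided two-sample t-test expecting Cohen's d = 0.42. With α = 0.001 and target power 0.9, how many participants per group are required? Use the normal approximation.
n = 217 per group

Sample size formula (two-sample t-test, normal approximation):
n = 2 · ((z_α + z_β) / d)²

z_α = 3.090 (for α = 0.001, one-sided)
z_β = 1.282 (for power = 0.9)
d = 0.42

n = 2 · ((3.090 + 1.282) / 0.42)²
n = 2 · (10.410)²
n ≈ 216.74
Round up to the next whole number: n = 217 per group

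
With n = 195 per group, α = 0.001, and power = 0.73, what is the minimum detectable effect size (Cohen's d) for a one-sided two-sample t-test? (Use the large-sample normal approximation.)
d ≈ 0.38

Minimum detectable effect (two-sample t-test, normal approximation):
d = (z_α + z_β) / √(n/2)
d = (3.090 + 0.613) / √(195/2)
d = 3.703 / 9.874
d ≈ 0.38

By Cohen's convention (0.2 small / 0.5 medium / 0.8 large): small effect.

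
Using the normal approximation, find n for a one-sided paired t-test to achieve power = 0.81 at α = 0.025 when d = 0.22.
n = 167 pairs

Sample size formula (paired t-test, normal approximation):
n = ((z_α + z_β) / d)²

z_α = 1.960 (for α = 0.025, one-sided)
z_β = 0.878 (for power = 0.81)
d = 0.22

n = ((1.960 + 0.878) / 0.22)²
n = (12.900)²
n ≈ 166.41
Round up to the next whole number: n = 167 pairs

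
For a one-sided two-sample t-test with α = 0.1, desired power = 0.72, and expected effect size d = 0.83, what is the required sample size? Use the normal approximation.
n = 11 per group

Sample size formula (two-sample t-test, normal approximation):
n = 2 · ((z_α + z_β) / d)²

z_α = 1.282 (for α = 0.1, one-sided)
z_β = 0.583 (for power = 0.72)
d = 0.83

n = 2 · ((1.282 + 0.583) / 0.83)²
n = 2 · (2.247)²
n ≈ 10.10
Round up to the next whole number: n = 11 per group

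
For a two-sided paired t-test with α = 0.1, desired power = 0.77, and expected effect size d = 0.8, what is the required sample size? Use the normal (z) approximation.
n = 9 pairs

Sample size formula (paired t-test, normal approximation):
n = ((z_{α/2} + z_β) / d)²

z_{α/2} = 1.645 (for α = 0.1, two-sided)
z_β = 0.739 (for power = 0.77)
d = 0.8

n = ((1.645 + 0.739) / 0.8)²
n = (2.980)²
n ≈ 8.88
Round up to the next whole number: n = 9 pairs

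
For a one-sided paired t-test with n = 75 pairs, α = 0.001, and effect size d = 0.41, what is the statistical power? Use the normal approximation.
Power ≈ 0.68

Power calculation (paired t-test, normal approximation):
z_β = d · √n - z_α
z_β = 0.41 · √75 - 3.090
z_β = 0.41 · 8.660 - 3.090
z_β = 0.460

Power = Φ(z_β) = Φ(0.460) ≈ 0.677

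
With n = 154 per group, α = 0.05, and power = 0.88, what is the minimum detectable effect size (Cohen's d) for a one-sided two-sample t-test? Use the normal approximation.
d ≈ 0.32

Minimum detectable effect (two-sample t-test, normal approximation):
d = (z_α + z_β) / √(n/2)
d = (1.645 + 1.175) / √(154/2)
d = 2.820 / 8.775
d ≈ 0.32

By Cohen's convention (0.2 small / 0.5 medium / 0.8 large): small effect.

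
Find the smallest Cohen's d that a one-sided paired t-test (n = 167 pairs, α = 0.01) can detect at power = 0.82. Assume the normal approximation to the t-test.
d ≈ 0.25

Minimum detectable effect (paired t-test, normal approximation):
d = (z_α + z_β) / √n
d = (2.326 + 0.915) / √167
d = 3.242 / 12.923
d ≈ 0.25

By Cohen's convention (0.2 small / 0.5 medium / 0.8 large): small effect.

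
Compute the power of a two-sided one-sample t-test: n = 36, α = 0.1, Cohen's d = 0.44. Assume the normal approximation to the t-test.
Power ≈ 0.84

Power calculation (one-sample t-test, normal approximation):
z_β = d · √n - z_{α/2}
z_β = 0.44 · √36 - 1.645
z_β = 0.44 · 6.000 - 1.645
z_β = 0.995

Power = Φ(z_β) = Φ(0.995) ≈ 0.840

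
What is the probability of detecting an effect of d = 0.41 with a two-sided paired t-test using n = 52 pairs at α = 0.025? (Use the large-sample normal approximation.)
Power ≈ 0.76

Power calculation (paired t-test, normal approximation):
z_β = d · √n - z_{α/2}
z_β = 0.41 · √52 - 2.241
z_β = 0.41 · 7.211 - 2.241
z_β = 0.715

Power = Φ(z_β) = Φ(0.715) ≈ 0.763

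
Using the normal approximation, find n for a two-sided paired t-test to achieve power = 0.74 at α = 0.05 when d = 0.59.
n = 20 pairs

Sample size formula (paired t-test, normal approximation):
n = ((z_{α/2} + z_β) / d)²

z_{α/2} = 1.960 (for α = 0.05, two-sided)
z_β = 0.643 (for power = 0.74)
d = 0.59

n = ((1.960 + 0.643) / 0.59)²
n = (4.412)²
n ≈ 19.47
Round up to the next whole number: n = 20 pairs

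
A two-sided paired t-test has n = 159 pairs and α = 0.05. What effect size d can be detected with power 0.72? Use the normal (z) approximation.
d ≈ 0.20

Minimum detectable effect (paired t-test, normal approximation):
d = (z_{α/2} + z_β) / √n
d = (1.960 + 0.583) / √159
d = 2.543 / 12.610
d ≈ 0.20

By Cohen's convention (0.2 small / 0.5 medium / 0.8 large): small effect.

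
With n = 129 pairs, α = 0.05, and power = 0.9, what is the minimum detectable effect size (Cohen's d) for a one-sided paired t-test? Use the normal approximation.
d ≈ 0.26

Minimum detectable effect (paired t-test, normal approximation):
d = (z_α + z_β) / √n
d = (1.645 + 1.282) / √129
d = 2.926 / 11.358
d ≈ 0.26

By Cohen's convention (0.2 small / 0.5 medium / 0.8 large): small effect.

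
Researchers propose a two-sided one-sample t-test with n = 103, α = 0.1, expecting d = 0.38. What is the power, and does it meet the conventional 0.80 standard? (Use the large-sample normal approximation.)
Power ≈ 0.99; the study is adequately powered (power ≥ 0.80)

Power calculation (one-sample t-test, normal approximation):
z_β = d · √n - z_{α/2}
z_β = 0.38 · √103 - 1.645
z_β = 0.38 · 10.149 - 1.645
z_β = 2.212

Power = Φ(z_β) = Φ(2.212) ≈ 0.987

Effect size d = 0.38 is small by Cohen's convention (0.2/0.5/0.8).

Threshold: power ≥ 0.80 is conventionally adequate.
Power ≈ 0.99 → the study is adequately powered (power ≥ 0.80).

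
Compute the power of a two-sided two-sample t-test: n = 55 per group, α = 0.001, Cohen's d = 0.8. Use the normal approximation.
Power ≈ 0.82

Power calculation (two-sample t-test, normal approximation):
z_β = d · √(n/2) - z_{α/2}
z_β = 0.8 · √(55/2) - 3.291
z_β = 0.8 · 5.244 - 3.291
z_β = 0.905

Power = Φ(z_β) = Φ(0.905) ≈ 0.817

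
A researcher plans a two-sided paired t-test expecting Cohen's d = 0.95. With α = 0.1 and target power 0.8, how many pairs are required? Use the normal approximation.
n = 7 pairs

Sample size formula (paired t-test, normal approximation):
n = ((z_{α/2} + z_β) / d)²

z_{α/2} = 1.645 (for α = 0.1, two-sided)
z_β = 0.842 (for power = 0.8)
d = 0.95

n = ((1.645 + 0.842) / 0.95)²
n = (2.618)²
n ≈ 6.85
Round up to the next whole number: n = 7 pairs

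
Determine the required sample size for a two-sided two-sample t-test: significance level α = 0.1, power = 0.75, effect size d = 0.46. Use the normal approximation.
n = 51 per group

Sample size formula (two-sample t-test, normal approximation):
n = 2 · ((z_{α/2} + z_β) / d)²

z_{α/2} = 1.645 (for α = 0.1, two-sided)
z_β = 0.674 (for power = 0.75)
d = 0.46

n = 2 · ((1.645 + 0.674) / 0.46)²
n = 2 · (5.041)²
n ≈ 50.82
Round up to the next whole number: n = 51 per group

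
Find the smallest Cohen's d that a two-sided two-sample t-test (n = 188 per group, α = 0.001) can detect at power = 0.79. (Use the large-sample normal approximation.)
d ≈ 0.42

Minimum detectable effect (two-sample t-test, normal approximation):
d = (z_{α/2} + z_β) / √(n/2)
d = (3.291 + 0.806) / √(188/2)
d = 4.097 / 9.695
d ≈ 0.42

By Cohen's convention (0.2 small / 0.5 medium / 0.8 large): small effect.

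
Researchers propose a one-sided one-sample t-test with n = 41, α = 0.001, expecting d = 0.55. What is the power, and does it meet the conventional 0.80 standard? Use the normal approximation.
Power ≈ 0.67; the study is underpowered (power < 0.80)

Power calculation (one-sample t-test, normal approximation):
z_β = d · √n - z_α
z_β = 0.55 · √41 - 3.090
z_β = 0.55 · 6.403 - 3.090
z_β = 0.431

Power = Φ(z_β) = Φ(0.431) ≈ 0.667

Effect size d = 0.55 is medium by Cohen's convention (0.2/0.5/0.8).

Threshold: power ≥ 0.80 is conventionally adequate.
Power ≈ 0.67 → the study is underpowered (power < 0.80).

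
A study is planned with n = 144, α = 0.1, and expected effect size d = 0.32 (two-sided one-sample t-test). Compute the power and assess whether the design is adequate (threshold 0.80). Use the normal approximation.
Power ≈ 0.99; the study is adequately powered (power ≥ 0.80)

Power calculation (one-sample t-test, normal approximation):
z_β = d · √n - z_{α/2}
z_β = 0.32 · √144 - 1.645
z_β = 0.32 · 12.000 - 1.645
z_β = 2.195

Power = Φ(z_β) = Φ(2.195) ≈ 0.986

Effect size d = 0.32 is small by Cohen's convention (0.2/0.5/0.8).

Threshold: power ≥ 0.80 is conventionally adequate.
Power ≈ 0.99 → the study is adequately powered (power ≥ 0.80).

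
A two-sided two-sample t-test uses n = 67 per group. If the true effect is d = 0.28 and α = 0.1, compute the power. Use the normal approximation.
Power ≈ 0.49

Power calculation (two-sample t-test, normal approximation):
z_β = d · √(n/2) - z_{α/2}
z_β = 0.28 · √(67/2) - 1.645
z_β = 0.28 · 5.788 - 1.645
z_β = -0.024

Power = Φ(z_β) = Φ(-0.024) ≈ 0.490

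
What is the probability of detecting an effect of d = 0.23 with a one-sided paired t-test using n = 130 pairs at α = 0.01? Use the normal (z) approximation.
Power ≈ 0.62

Power calculation (paired t-test, normal approximation):
z_β = d · √n - z_α
z_β = 0.23 · √130 - 2.326
z_β = 0.23 · 11.402 - 2.326
z_β = 0.296

Power = Φ(z_β) = Φ(0.296) ≈ 0.616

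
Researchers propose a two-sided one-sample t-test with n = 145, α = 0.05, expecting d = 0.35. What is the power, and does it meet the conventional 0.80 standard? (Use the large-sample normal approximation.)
Power ≈ 0.99; the study is adequately powered (power ≥ 0.80)

Power calculation (one-sample t-test, normal approximation):
z_β = d · √n - z_{α/2}
z_β = 0.35 · √145 - 1.960
z_β = 0.35 · 12.042 - 1.960
z_β = 2.255

Power = Φ(z_β) = Φ(2.255) ≈ 0.988

Effect size d = 0.35 is small by Cohen's convention (0.2/0.5/0.8).

Threshold: power ≥ 0.80 is conventionally adequate.
Power ≈ 0.99 → the study is adequately powered (power ≥ 0.80).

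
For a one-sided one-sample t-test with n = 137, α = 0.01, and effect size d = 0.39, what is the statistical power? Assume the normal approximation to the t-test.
Power ≈ 0.99

Power calculation (one-sample t-test, normal approximation):
z_β = d · √n - z_α
z_β = 0.39 · √137 - 2.326
z_β = 0.39 · 11.705 - 2.326
z_β = 2.238

Power = Φ(z_β) = Φ(2.238) ≈ 0.987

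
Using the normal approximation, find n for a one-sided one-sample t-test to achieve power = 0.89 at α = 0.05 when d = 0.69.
n = 18

Sample size formula (one-sample t-test, normal approximation):
n = ((z_α + z_β) / d)²

z_α = 1.645 (for α = 0.05, one-sided)
z_β = 1.227 (for power = 0.89)
d = 0.69

n = ((1.645 + 1.227) / 0.69)²
n = (4.162)²
n ≈ 17.32
Round up to the next whole number: n = 18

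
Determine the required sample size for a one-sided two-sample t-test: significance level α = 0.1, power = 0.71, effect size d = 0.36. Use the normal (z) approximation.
n = 52 per group

Sample size formula (two-sample t-test, normal approximation):
n = 2 · ((z_α + z_β) / d)²

z_α = 1.282 (for α = 0.1, one-sided)
z_β = 0.553 (for power = 0.71)
d = 0.36

n = 2 · ((1.282 + 0.553) / 0.36)²
n = 2 · (5.097)²
n ≈ 51.96
Round up to the next whole number: n = 52 per group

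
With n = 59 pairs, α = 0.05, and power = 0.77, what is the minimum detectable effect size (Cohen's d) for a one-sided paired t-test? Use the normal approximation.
d ≈ 0.31

Minimum detectable effect (paired t-test, normal approximation):
d = (z_α + z_β) / √n
d = (1.645 + 0.739) / √59
d = 2.384 / 7.681
d ≈ 0.31

By Cohen's convention (0.2 small / 0.5 medium / 0.8 large): small effect.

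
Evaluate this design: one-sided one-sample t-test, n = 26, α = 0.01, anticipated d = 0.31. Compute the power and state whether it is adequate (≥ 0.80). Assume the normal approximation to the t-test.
Power ≈ 0.23; the study is underpowered (power < 0.80)

Power calculation (one-sample t-test, normal approximation):
z_β = d · √n - z_α
z_β = 0.31 · √26 - 2.326
z_β = 0.31 · 5.099 - 2.326
z_β = -0.746

Power = Φ(z_β) = Φ(-0.746) ≈ 0.228

Effect size d = 0.31 is small by Cohen's convention (0.2/0.5/0.8).

Threshold: power ≥ 0.80 is conventionally adequate.
Power ≈ 0.23 → the study is underpowered (power < 0.80).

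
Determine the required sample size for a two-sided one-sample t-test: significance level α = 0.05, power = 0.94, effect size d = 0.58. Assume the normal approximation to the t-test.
n = 37

Sample size formula (one-sample t-test, normal approximation):
n = ((z_{α/2} + z_β) / d)²

z_{α/2} = 1.960 (for α = 0.05, two-sided)
z_β = 1.555 (for power = 0.94)
d = 0.58

n = ((1.960 + 1.555) / 0.58)²
n = (6.060)²
n ≈ 36.72
Round up to the next whole number: n = 37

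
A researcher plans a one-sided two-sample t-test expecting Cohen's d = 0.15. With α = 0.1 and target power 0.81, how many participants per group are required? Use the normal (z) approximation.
n = 415 per group

Sample size formula (two-sample t-test, normal approximation):
n = 2 · ((z_α + z_β) / d)²

z_α = 1.282 (for α = 0.1, one-sided)
z_β = 0.878 (for power = 0.81)
d = 0.15

n = 2 · ((1.282 + 0.878) / 0.15)²
n = 2 · (14.400)²
n ≈ 414.72
Round up to the next whole number: n = 415 per group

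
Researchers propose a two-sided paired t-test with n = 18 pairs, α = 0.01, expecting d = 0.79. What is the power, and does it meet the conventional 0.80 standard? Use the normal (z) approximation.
Power ≈ 0.78; the study is underpowered (power < 0.80)

Power calculation (paired t-test, normal approximation):
z_β = d · √n - z_{α/2}
z_β = 0.79 · √18 - 2.576
z_β = 0.79 · 4.243 - 2.576
z_β = 0.776

Power = Φ(z_β) = Φ(0.776) ≈ 0.781

Effect size d = 0.79 is medium by Cohen's convention (0.2/0.5/0.8).

Threshold: power ≥ 0.80 is conventionally adequate.
Power ≈ 0.78 → the study is underpowered (power < 0.80).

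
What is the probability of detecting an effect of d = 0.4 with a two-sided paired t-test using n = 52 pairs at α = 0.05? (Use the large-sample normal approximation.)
Power ≈ 0.82

Power calculation (paired t-test, normal approximation):
z_β = d · √n - z_{α/2}
z_β = 0.4 · √52 - 1.960
z_β = 0.4 · 7.211 - 1.960
z_β = 0.924

Power = Φ(z_β) = Φ(0.924) ≈ 0.822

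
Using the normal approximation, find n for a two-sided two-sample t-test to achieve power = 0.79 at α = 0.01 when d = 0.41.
n = 137 per group

Sample size formula (two-sample t-test, normal approximation):
n = 2 · ((z_{α/2} + z_β) / d)²

z_{α/2} = 2.576 (for α = 0.01, two-sided)
z_β = 0.806 (for power = 0.79)
d = 0.41

n = 2 · ((2.576 + 0.806) / 0.41)²
n = 2 · (8.249)²
n ≈ 136.09
Round up to the next whole number: n = 137 per group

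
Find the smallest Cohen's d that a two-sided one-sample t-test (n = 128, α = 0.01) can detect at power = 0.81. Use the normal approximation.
d ≈ 0.31

Minimum detectable effect (one-sample t-test, normal approximation):
d = (z_{α/2} + z_β) / √n
d = (2.576 + 0.878) / √128
d = 3.454 / 11.314
d ≈ 0.31

By Cohen's convention (0.2 small / 0.5 medium / 0.8 large): small effect.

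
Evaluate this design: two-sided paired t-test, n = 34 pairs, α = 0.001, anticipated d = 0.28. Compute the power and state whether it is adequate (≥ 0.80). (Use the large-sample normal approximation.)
Power ≈ 0.05; the study is underpowered (power < 0.80)

Power calculation (paired t-test, normal approximation):
z_β = d · √n - z_{α/2}
z_β = 0.28 · √34 - 3.291
z_β = 0.28 · 5.831 - 3.291
z_β = -1.658

Power = Φ(z_β) = Φ(-1.658) ≈ 0.049

Effect size d = 0.28 is small by Cohen's convention (0.2/0.5/0.8).

Threshold: power ≥ 0.80 is conventionally adequate.
Power ≈ 0.05 → the study is underpowered (power < 0.80).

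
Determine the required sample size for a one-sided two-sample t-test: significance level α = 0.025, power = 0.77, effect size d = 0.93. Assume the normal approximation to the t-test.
n = 17 per group

Sample size formula (two-sample t-test, normal approximation):
n = 2 · ((z_α + z_β) / d)²

z_α = 1.960 (for α = 0.025, one-sided)
z_β = 0.739 (for power = 0.77)
d = 0.93

n = 2 · ((1.960 + 0.739) / 0.93)²
n = 2 · (2.902)²
n ≈ 16.84
Round up to the next whole number: n = 17 per group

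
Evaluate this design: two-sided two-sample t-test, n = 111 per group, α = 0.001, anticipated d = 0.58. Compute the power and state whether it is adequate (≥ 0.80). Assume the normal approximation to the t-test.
Power ≈ 0.85; the study is adequately powered (power ≥ 0.80)

Power calculation (two-sample t-test, normal approximation):
z_β = d · √(n/2) - z_{α/2}
z_β = 0.58 · √(111/2) - 3.291
z_β = 0.58 · 7.450 - 3.291
z_β = 1.030

Power = Φ(z_β) = Φ(1.030) ≈ 0.849

Effect size d = 0.58 is medium by Cohen's convention (0.2/0.5/0.8).

Threshold: power ≥ 0.80 is conventionally adequate.
Power ≈ 0.85 → the study is adequately powered (power ≥ 0.80).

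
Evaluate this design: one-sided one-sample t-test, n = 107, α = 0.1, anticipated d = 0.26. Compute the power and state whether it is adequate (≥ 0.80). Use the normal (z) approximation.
Power ≈ 0.92; the study is adequately powered (power ≥ 0.80)

Power calculation (one-sample t-test, normal approximation):
z_β = d · √n - z_α
z_β = 0.26 · √107 - 1.282
z_β = 0.26 · 10.344 - 1.282
z_β = 1.408

Power = Φ(z_β) = Φ(1.408) ≈ 0.920

Effect size d = 0.26 is small by Cohen's convention (0.2/0.5/0.8).

Threshold: power ≥ 0.80 is conventionally adequate.
Power ≈ 0.92 → the study is adequately powered (power ≥ 0.80).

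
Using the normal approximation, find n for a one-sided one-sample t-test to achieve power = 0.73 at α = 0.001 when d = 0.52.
n = 51

Sample size formula (one-sample t-test, normal approximation):
n = ((z_α + z_β) / d)²

z_α = 3.090 (for α = 0.001, one-sided)
z_β = 0.613 (for power = 0.73)
d = 0.52

n = ((3.090 + 0.613) / 0.52)²
n = (7.121)²
n ≈ 50.71
Round up to the next whole number: n = 51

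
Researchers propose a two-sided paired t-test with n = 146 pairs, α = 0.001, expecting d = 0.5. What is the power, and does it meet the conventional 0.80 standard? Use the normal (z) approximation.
Power ≈ 1.00; the study is adequately powered (power ≥ 0.80)

Power calculation (paired t-test, normal approximation):
z_β = d · √n - z_{α/2}
z_β = 0.5 · √146 - 3.291
z_β = 0.5 · 12.083 - 3.291
z_β = 2.751

Power = Φ(z_β) = Φ(2.751) ≈ 0.997

Effect size d = 0.5 is medium by Cohen's convention (0.2/0.5/0.8).

Threshold: power ≥ 0.80 is conventionally adequate.
Power ≈ 1.00 → the study is adequately powered (power ≥ 0.80).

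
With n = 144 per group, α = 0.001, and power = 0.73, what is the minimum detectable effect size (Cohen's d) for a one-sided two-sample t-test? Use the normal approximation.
d ≈ 0.44

Minimum detectable effect (two-sample t-test, normal approximation):
d = (z_α + z_β) / √(n/2)
d = (3.090 + 0.613) / √(144/2)
d = 3.703 / 8.485
d ≈ 0.44

By Cohen's convention (0.2 small / 0.5 medium / 0.8 large): small effect.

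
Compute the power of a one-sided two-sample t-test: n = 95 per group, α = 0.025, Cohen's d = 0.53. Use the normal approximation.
Power ≈ 0.95

Power calculation (two-sample t-test, normal approximation):
z_β = d · √(n/2) - z_α
z_β = 0.53 · √(95/2) - 1.960
z_β = 0.53 · 6.892 - 1.960
z_β = 1.693

Power = Φ(z_β) = Φ(1.693) ≈ 0.955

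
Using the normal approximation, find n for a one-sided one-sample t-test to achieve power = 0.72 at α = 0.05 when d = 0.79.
n = 8

Sample size formula (one-sample t-test, normal approximation):
n = ((z_α + z_β) / d)²

z_α = 1.645 (for α = 0.05, one-sided)
z_β = 0.583 (for power = 0.72)
d = 0.79

n = ((1.645 + 0.583) / 0.79)²
n = (2.820)²
n ≈ 7.95
Round up to the next whole number: n = 8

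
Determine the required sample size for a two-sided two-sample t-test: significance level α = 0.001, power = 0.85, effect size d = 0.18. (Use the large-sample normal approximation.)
n = 1156 per group

Sample size formula (two-sample t-test, normal approximation):
n = 2 · ((z_{α/2} + z_β) / d)²

z_{α/2} = 3.291 (for α = 0.001, two-sided)
z_β = 1.036 (for power = 0.85)
d = 0.18

n = 2 · ((3.291 + 1.036) / 0.18)²
n = 2 · (24.039)²
n ≈ 1155.75
Round up to the next whole number: n = 1156 per group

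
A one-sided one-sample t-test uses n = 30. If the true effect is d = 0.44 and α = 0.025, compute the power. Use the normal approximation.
Power ≈ 0.67

Power calculation (one-sample t-test, normal approximation):
z_β = d · √n - z_α
z_β = 0.44 · √30 - 1.960
z_β = 0.44 · 5.477 - 1.960
z_β = 0.450

Power = Φ(z_β) = Φ(0.450) ≈ 0.674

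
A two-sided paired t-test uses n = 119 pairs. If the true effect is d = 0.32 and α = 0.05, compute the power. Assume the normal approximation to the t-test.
Power ≈ 0.94

Power calculation (paired t-test, normal approximation):
z_β = d · √n - z_{α/2}
z_β = 0.32 · √119 - 1.960
z_β = 0.32 · 10.909 - 1.960
z_β = 1.531

Power = Φ(z_β) = Φ(1.531) ≈ 0.937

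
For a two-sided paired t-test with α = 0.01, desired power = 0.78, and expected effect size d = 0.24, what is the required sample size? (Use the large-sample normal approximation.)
n = 195 pairs

Sample size formula (paired t-test, normal approximation):
n = ((z_{α/2} + z_β) / d)²

z_{α/2} = 2.576 (for α = 0.01, two-sided)
z_β = 0.772 (for power = 0.78)
d = 0.24

n = ((2.576 + 0.772) / 0.24)²
n = (13.950)²
n ≈ 194.60
Round up to the next whole number: n = 195 pairs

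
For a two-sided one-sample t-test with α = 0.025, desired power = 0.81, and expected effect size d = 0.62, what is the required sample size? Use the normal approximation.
n = 26

Sample size formula (one-sample t-test, normal approximation):
n = ((z_{α/2} + z_β) / d)²

z_{α/2} = 2.241 (for α = 0.025, two-sided)
z_β = 0.878 (for power = 0.81)
d = 0.62

n = ((2.241 + 0.878) / 0.62)²
n = (5.031)²
n ≈ 25.31
Round up to the next whole number: n = 26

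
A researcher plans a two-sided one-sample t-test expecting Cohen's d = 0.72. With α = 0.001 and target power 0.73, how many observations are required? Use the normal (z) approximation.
n = 30

Sample size formula (one-sample t-test, normal approximation):
n = ((z_{α/2} + z_β) / d)²

z_{α/2} = 3.291 (for α = 0.001, two-sided)
z_β = 0.613 (for power = 0.73)
d = 0.72

n = ((3.291 + 0.613) / 0.72)²
n = (5.422)²
n ≈ 29.40
Round up to the next whole number: n = 30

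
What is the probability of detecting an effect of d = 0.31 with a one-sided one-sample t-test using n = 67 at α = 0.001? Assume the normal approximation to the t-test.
Power ≈ 0.29

Power calculation (one-sample t-test, normal approximation):
z_β = d · √n - z_α
z_β = 0.31 · √67 - 3.090
z_β = 0.31 · 8.185 - 3.090
z_β = -0.553

Power = Φ(z_β) = Φ(-0.553) ≈ 0.290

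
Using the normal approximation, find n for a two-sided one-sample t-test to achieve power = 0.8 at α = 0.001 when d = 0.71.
n = 34

Sample size formula (one-sample t-test, normal approximation):
n = ((z_{α/2} + z_β) / d)²

z_{α/2} = 3.291 (for α = 0.001, two-sided)
z_β = 0.842 (for power = 0.8)
d = 0.71

n = ((3.291 + 0.842) / 0.71)²
n = (5.821)²
n ≈ 33.88
Round up to the next whole number: n = 34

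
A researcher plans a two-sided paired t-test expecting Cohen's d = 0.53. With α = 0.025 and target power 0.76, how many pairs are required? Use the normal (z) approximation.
n = 31 pairs

Sample size formula (paired t-test, normal approximation):
n = ((z_{α/2} + z_β) / d)²

z_{α/2} = 2.241 (for α = 0.025, two-sided)
z_β = 0.706 (for power = 0.76)
d = 0.53

n = ((2.241 + 0.706) / 0.53)²
n = (5.560)²
n ≈ 30.91
Round up to the next whole number: n = 31 pairs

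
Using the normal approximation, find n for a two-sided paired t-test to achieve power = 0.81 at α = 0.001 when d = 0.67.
n = 39 pairs

Sample size formula (paired t-test, normal approximation):
n = ((z_{α/2} + z_β) / d)²

z_{α/2} = 3.291 (for α = 0.001, two-sided)
z_β = 0.878 (for power = 0.81)
d = 0.67

n = ((3.291 + 0.878) / 0.67)²
n = (6.222)²
n ≈ 38.71
Round up to the next whole number: n = 39 pairs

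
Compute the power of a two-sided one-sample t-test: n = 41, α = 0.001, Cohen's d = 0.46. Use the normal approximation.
Power ≈ 0.37

Power calculation (one-sample t-test, normal approximation):
z_β = d · √n - z_{α/2}
z_β = 0.46 · √41 - 3.291
z_β = 0.46 · 6.403 - 3.291
z_β = -0.345

Power = Φ(z_β) = Φ(-0.345) ≈ 0.365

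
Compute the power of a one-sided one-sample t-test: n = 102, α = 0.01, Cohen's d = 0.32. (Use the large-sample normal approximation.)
Power ≈ 0.82

Power calculation (one-sample t-test, normal approximation):
z_β = d · √n - z_α
z_β = 0.32 · √102 - 2.326
z_β = 0.32 · 10.100 - 2.326
z_β = 0.905

Power = Φ(z_β) = Φ(0.905) ≈ 0.817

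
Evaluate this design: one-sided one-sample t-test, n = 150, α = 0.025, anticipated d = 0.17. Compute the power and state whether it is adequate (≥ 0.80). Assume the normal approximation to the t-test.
Power ≈ 0.55; the study is underpowered (power < 0.80)

Power calculation (one-sample t-test, normal approximation):
z_β = d · √n - z_α
z_β = 0.17 · √150 - 1.960
z_β = 0.17 · 12.247 - 1.960
z_β = 0.122

Power = Φ(z_β) = Φ(0.122) ≈ 0.549

Effect size d = 0.17 is very small by Cohen's convention (0.2/0.5/0.8).

Threshold: power ≥ 0.80 is conventionally adequate.
Power ≈ 0.55 → the study is underpowered (power < 0.80).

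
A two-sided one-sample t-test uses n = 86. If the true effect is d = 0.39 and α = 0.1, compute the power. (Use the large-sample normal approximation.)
Power ≈ 0.98

Power calculation (one-sample t-test, normal approximation):
z_β = d · √n - z_{α/2}
z_β = 0.39 · √86 - 1.645
z_β = 0.39 · 9.274 - 1.645
z_β = 1.972

Power = Φ(z_β) = Φ(1.972) ≈ 0.976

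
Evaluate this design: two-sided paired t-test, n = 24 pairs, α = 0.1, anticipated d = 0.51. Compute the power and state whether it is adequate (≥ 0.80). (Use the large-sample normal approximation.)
Power ≈ 0.80; the study is adequately powered (power ≥ 0.80)

Power calculation (paired t-test, normal approximation):
z_β = d · √n - z_{α/2}
z_β = 0.51 · √24 - 1.645
z_β = 0.51 · 4.899 - 1.645
z_β = 0.854

Power = Φ(z_β) = Φ(0.854) ≈ 0.803

Effect size d = 0.51 is medium by Cohen's convention (0.2/0.5/0.8).

Threshold: power ≥ 0.80 is conventionally adequate.
Power ≈ 0.80 → the study is adequately powered (power ≥ 0.80).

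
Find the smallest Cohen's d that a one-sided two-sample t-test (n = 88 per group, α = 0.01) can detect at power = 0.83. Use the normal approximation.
d ≈ 0.49

Minimum detectable effect (two-sample t-test, normal approximation):
d = (z_α + z_β) / √(n/2)
d = (2.326 + 0.954) / √(88/2)
d = 3.281 / 6.633
d ≈ 0.49

By Cohen's convention (0.2 small / 0.5 medium / 0.8 large): small effect.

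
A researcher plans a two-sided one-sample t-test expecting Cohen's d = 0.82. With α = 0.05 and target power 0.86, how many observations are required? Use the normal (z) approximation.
n = 14

Sample size formula (one-sample t-test, normal approximation):
n = ((z_{α/2} + z_β) / d)²

z_{α/2} = 1.960 (for α = 0.05, two-sided)
z_β = 1.080 (for power = 0.86)
d = 0.82

n = ((1.960 + 1.080) / 0.82)²
n = (3.707)²
n ≈ 13.74
Round up to the next whole number: n = 14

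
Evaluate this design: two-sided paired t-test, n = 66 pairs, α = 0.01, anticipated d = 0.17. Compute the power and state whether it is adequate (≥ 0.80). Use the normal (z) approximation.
Power ≈ 0.12; the study is underpowered (power < 0.80)

Power calculation (paired t-test, normal approximation):
z_β = d · √n - z_{α/2}
z_β = 0.17 · √66 - 2.576
z_β = 0.17 · 8.124 - 2.576
z_β = -1.195

Power = Φ(z_β) = Φ(-1.195) ≈ 0.116

Effect size d = 0.17 is very small by Cohen's convention (0.2/0.5/0.8).

Threshold: power ≥ 0.80 is conventionally adequate.
Power ≈ 0.12 → the study is underpowered (power < 0.80).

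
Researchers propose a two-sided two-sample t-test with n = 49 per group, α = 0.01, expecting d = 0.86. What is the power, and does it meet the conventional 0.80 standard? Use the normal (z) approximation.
Power ≈ 0.95; the study is adequately powered (power ≥ 0.80)

Power calculation (two-sample t-test, normal approximation):
z_β = d · √(n/2) - z_{α/2}
z_β = 0.86 · √(49/2) - 2.576
z_β = 0.86 · 4.950 - 2.576
z_β = 1.681

Power = Φ(z_β) = Φ(1.681) ≈ 0.954

Effect size d = 0.86 is large by Cohen's convention (0.2/0.5/0.8).

Threshold: power ≥ 0.80 is conventionally adequate.
Power ≈ 0.95 → the study is adequately powered (power ≥ 0.80).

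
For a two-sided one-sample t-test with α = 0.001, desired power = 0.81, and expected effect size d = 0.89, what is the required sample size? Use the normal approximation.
n = 22

Sample size formula (one-sample t-test, normal approximation):
n = ((z_{α/2} + z_β) / d)²

z_{α/2} = 3.291 (for α = 0.001, two-sided)
z_β = 0.878 (for power = 0.81)
d = 0.89

n = ((3.291 + 0.878) / 0.89)²
n = (4.684)²
n ≈ 21.94
Round up to the next whole number: n = 22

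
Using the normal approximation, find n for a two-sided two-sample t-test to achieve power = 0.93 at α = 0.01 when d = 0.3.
n = 365 per group

Sample size formula (two-sample t-test, normal approximation):
n = 2 · ((z_{α/2} + z_β) / d)²

z_{α/2} = 2.576 (for α = 0.01, two-sided)
z_β = 1.476 (for power = 0.93)
d = 0.3

n = 2 · ((2.576 + 1.476) / 0.3)²
n = 2 · (13.507)²
n ≈ 364.88
Round up to the next whole number: n = 365 per group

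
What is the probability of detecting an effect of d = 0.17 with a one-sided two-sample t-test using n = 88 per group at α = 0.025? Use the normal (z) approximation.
Power ≈ 0.20

Power calculation (two-sample t-test, normal approximation):
z_β = d · √(n/2) - z_α
z_β = 0.17 · √(88/2) - 1.960
z_β = 0.17 · 6.633 - 1.960
z_β = -0.832

Power = Φ(z_β) = Φ(-0.832) ≈ 0.203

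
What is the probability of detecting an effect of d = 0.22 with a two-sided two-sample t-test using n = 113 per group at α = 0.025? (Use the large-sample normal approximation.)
Power ≈ 0.28

Power calculation (two-sample t-test, normal approximation):
z_β = d · √(n/2) - z_{α/2}
z_β = 0.22 · √(113/2) - 2.241
z_β = 0.22 · 7.517 - 2.241
z_β = -0.588

Power = Φ(z_β) = Φ(-0.588) ≈ 0.278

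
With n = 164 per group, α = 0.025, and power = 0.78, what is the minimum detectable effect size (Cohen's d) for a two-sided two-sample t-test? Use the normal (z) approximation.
d ≈ 0.33

Minimum detectable effect (two-sample t-test, normal approximation):
d = (z_{α/2} + z_β) / √(n/2)
d = (2.241 + 0.772) / √(164/2)
d = 3.014 / 9.055
d ≈ 0.33

By Cohen's convention (0.2 small / 0.5 medium / 0.8 large): small effect.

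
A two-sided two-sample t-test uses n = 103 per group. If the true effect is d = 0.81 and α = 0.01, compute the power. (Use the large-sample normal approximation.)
Power ≈ 1.00

Power calculation (two-sample t-test, normal approximation):
z_β = d · √(n/2) - z_{α/2}
z_β = 0.81 · √(103/2) - 2.576
z_β = 0.81 · 7.176 - 2.576
z_β = 3.237

Power = Φ(z_β) = Φ(3.237) ≈ 0.999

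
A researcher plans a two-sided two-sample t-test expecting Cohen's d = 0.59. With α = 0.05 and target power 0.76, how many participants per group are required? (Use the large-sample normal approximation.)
n = 41 per group

Sample size formula (two-sample t-test, normal approximation):
n = 2 · ((z_{α/2} + z_β) / d)²

z_{α/2} = 1.960 (for α = 0.05, two-sided)
z_β = 0.706 (for power = 0.76)
d = 0.59

n = 2 · ((1.960 + 0.706) / 0.59)²
n = 2 · (4.519)²
n ≈ 40.84
Round up to the next whole number: n = 41 per group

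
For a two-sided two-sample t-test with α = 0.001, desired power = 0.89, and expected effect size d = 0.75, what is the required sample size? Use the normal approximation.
n = 73 per group

Sample size formula (two-sample t-test, normal approximation):
n = 2 · ((z_{α/2} + z_β) / d)²

z_{α/2} = 3.291 (for α = 0.001, two-sided)
z_β = 1.227 (for power = 0.89)
d = 0.75

n = 2 · ((3.291 + 1.227) / 0.75)²
n = 2 · (6.024)²
n ≈ 72.58
Round up to the next whole number: n = 73 per group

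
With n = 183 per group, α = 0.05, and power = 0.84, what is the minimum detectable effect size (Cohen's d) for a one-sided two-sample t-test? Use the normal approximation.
d ≈ 0.28

Minimum detectable effect (two-sample t-test, normal approximation):
d = (z_α + z_β) / √(n/2)
d = (1.645 + 0.994) / √(183/2)
d = 2.639 / 9.566
d ≈ 0.28

By Cohen's convention (0.2 small / 0.5 medium / 0.8 large): small effect.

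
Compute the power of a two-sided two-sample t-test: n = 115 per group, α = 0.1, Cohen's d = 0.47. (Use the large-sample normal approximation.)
Power ≈ 0.97

Power calculation (two-sample t-test, normal approximation):
z_β = d · √(n/2) - z_{α/2}
z_β = 0.47 · √(115/2) - 1.645
z_β = 0.47 · 7.583 - 1.645
z_β = 1.919

Power = Φ(z_β) = Φ(1.919) ≈ 0.973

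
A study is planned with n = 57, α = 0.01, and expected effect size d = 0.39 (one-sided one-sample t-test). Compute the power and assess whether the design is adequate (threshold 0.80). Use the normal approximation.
Power ≈ 0.73; the study is underpowered (power < 0.80)

Power calculation (one-sample t-test, normal approximation):
z_β = d · √n - z_α
z_β = 0.39 · √57 - 2.326
z_β = 0.39 · 7.550 - 2.326
z_β = 0.618

Power = Φ(z_β) = Φ(0.618) ≈ 0.732

Effect size d = 0.39 is small by Cohen's convention (0.2/0.5/0.8).

Threshold: power ≥ 0.80 is conventionally adequate.
Power ≈ 0.73 → the study is underpowered (power < 0.80).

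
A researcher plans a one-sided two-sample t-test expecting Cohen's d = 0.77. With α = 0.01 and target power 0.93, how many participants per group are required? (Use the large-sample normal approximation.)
n = 49 per group

Sample size formula (two-sample t-test, normal approximation):
n = 2 · ((z_α + z_β) / d)²

z_α = 2.326 (for α = 0.01, one-sided)
z_β = 1.476 (for power = 0.93)
d = 0.77

n = 2 · ((2.326 + 1.476) / 0.77)²
n = 2 · (4.938)²
n ≈ 48.77
Round up to the next whole number: n = 49 per group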